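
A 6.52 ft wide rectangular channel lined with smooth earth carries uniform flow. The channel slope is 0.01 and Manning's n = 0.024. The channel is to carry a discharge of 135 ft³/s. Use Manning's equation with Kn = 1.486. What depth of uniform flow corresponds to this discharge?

y_n = 2.61 ft

Manning's equation rearranged: A R^(2/3) = nQ / (1.486·√S) = 0.024 × 135 / (1.486 × √0.01) = 21.8.
Trying y = 1.97 ft: A R^(2/3) = 14.73 — short.
Trying y = 2.61 ft: A R^(2/3) = 21.8 — ≈ 21.8.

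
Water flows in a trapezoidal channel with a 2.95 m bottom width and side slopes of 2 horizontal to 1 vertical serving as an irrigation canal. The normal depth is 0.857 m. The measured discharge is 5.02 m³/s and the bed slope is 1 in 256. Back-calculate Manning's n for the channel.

n = 0.035

With bottom width b = 2.95 m and side slope z = 2: A = (b + zy)y = (2.95 + 2×0.857)×0.857 = 3.997 m²; P = b + 2y√(1+z²) = 2.95 + 2×0.857×2.236 = 6.783 m.
Hydraulic radius R = A/P = 3.997/6.783 = 0.5893 m.
Rearranging Manning's equation: n = (1/Q) A R^(2/3) S^(1/2) = (1/5.02) × 3.997 × 0.5893^(2/3) × √0.003906 = 0.035.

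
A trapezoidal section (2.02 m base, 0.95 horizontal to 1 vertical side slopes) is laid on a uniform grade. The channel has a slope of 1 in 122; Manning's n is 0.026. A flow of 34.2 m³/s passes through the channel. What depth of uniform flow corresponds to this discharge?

Manning's equation rearranged: A R^(2/3) = nQ / (1·√S) = 0.026 × 34.2 / (√0.008197) = 9.822.
Trying y = 1.97 m: A R^(2/3) = 7.811 — low.
Trying y = 2.21 m: A R^(2/3) = 9.828 — close enough.

y_n = 2.21 m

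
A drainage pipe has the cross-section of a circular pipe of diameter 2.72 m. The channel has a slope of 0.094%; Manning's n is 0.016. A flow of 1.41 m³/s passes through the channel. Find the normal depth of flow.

y_n = 0.744 m

Manning's equation rearranged: A R^(2/3) = nQ / (1·√S) = 0.016 × 1.41 / (√0.00094) = 0.7358.
At y = 0.613 m: A R^(2/3) = 0.5005 — too small.
At y = 0.836 m: A R^(2/3) = 0.9221 — too large.
At y = 0.744 m: A R^(2/3) = 0.735 — matches.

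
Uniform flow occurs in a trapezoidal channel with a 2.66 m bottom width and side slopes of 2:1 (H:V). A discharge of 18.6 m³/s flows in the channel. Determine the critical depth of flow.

y_c = 1.25 m

At critical depth, Q² T / (g A³) = 1, i.e. A³/T = Q²/g = 18.6²/9.81 = 35.27.
Trying y = 1.47 m: A³/T = 65.32 — over.
Trying y = 1.25 m: A³/T = 35.03 — close enough.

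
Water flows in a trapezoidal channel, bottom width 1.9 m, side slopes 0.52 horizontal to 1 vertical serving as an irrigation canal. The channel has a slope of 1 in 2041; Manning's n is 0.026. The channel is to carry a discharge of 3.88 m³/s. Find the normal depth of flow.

Manning's equation rearranged: A R^(2/3) = nQ / (1·√S) = 0.026 × 3.88 / (√0.00049) = 4.557.
Try y = 2.14 m: A R^(2/3) = 6.269 — over.
Try y = 1.39 m: A R^(2/3) = 2.94 — short.
Try y = 1.79 m: A R^(2/3) = 4.56 — ≈ 4.557.

y_n = 1.79 m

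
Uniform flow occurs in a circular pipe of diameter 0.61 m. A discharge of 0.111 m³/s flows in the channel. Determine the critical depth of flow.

y_c = 0.212 m

At critical depth, Q² T / (g A³) = 1, i.e. A³/T = Q²/g = 0.111²/9.81 = 0.001256.
At y = 0.267 m: A³/T = 0.003075 — over.
At y = 0.173 m: A³/T = 0.0005767 — short.
At y = 0.212 m: A³/T = 0.001267 — ≈ 0.001256.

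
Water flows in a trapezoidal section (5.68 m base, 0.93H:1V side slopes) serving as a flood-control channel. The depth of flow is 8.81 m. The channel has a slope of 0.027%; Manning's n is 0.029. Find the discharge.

Q = 178 m³/s

With bottom width b = 5.68 m and side slope z = 0.93: A = (b + zy)y = (5.68 + 0.93×8.81)×8.81 = 122.2 m²; P = b + 2y√(1+z²) = 5.68 + 2×8.81×1.366 = 29.74 m.
Hydraulic radius R = A/P = 122.2/29.74 = 4.109 m.
Manning's equation: Q = (1/n) A R^(2/3) S^(1/2) = (1/0.029) × 122.2 × 4.109^(2/3) × 0.00027^(1/2) = 178 m³/s.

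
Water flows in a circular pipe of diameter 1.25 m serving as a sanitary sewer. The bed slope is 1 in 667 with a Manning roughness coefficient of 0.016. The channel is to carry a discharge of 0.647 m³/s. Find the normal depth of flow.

y_n = 0.605 m

Manning's equation rearranged: A R^(2/3) = nQ / (1·√S) = 0.016 × 0.647 / (√0.001499) = 0.2674.
At y = 0.462 m: A R^(2/3) = 0.1646 — low.
At y = 0.72 m: A R^(2/3) = 0.3563 — high.
At y = 0.605 m: A R^(2/3) = 0.2673 — close enough.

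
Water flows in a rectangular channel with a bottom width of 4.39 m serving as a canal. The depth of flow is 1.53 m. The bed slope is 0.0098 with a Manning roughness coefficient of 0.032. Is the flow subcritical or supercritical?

Flow area A = b·y = 4.39 × 1.53 = 6.717 m². Wetted perimeter P = b + 2y = 4.39 + 2×1.53 = 7.45 m.
Hydraulic radius R = A/P = 6.717/7.45 = 0.9016 m.
V = (1/n) R^(2/3) √S = (1/0.032) × 0.9016^(2/3) × √0.0098 = 2.887 m/s. Hydraulic depth D_h = A/T = 6.717/4.39 = 1.53 m.
Froude number Fr = V/√(g·D_h) = 2.887/√(9.81×1.53) = 0.745, which is less than 1, so the flow is subcritical.

subcritical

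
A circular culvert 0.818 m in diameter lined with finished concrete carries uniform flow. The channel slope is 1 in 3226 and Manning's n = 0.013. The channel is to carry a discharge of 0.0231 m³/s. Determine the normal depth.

y_n = 0.169 m

Manning's equation rearranged: A R^(2/3) = nQ / (1·√S) = 0.013 × 0.0231 / (√0.00031) = 0.01706.
Trying y = 0.142 m: A R^(2/3) = 0.01197 — short.
Trying y = 0.202 m: A R^(2/3) = 0.02439 — over.
Trying y = 0.169 m: A R^(2/3) = 0.01706 — close enough.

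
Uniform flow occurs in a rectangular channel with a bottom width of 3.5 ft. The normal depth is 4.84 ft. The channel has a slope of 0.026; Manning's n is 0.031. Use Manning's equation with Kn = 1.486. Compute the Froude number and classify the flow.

Flow area A = b·y = 3.5 × 4.84 = 16.94 ft². Wetted perimeter P = b + 2y = 3.5 + 2×4.84 = 13.18 ft.
Hydraulic radius R = A/P = 16.94/13.18 = 1.285 ft.
V = (1.486/n) R^(2/3) √S = (1.486/0.031) × 1.285^(2/3) × √0.026 = 9.137 ft/s. Hydraulic depth D_h = A/T = 16.94/3.5 = 4.84 ft.
Froude number Fr = V/√(g·D_h) = 9.137/√(32.2×4.84) = 0.732, which is less than 1, so the flow is subcritical.

subcritical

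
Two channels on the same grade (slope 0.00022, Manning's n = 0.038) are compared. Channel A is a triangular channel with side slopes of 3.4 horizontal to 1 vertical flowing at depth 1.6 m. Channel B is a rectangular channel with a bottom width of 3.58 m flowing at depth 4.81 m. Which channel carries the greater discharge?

channel B

Channel A: For a triangular section with side slope z = 3.4: A = zy² = 3.4×1.6² = 8.704 m²; P = 2y√(1+z²) = 2×1.6×3.544 = 11.34 m. Hydraulic radius R = A/P = 8.704/11.34 = 0.7675 m. Q_A = (1/0.038)·8.704·0.7675^(2/3)·√0.00022 = 2.848 m³/s.
Channel B: Flow area A = b·y = 3.58 × 4.81 = 17.22 m². Wetted perimeter P = b + 2y = 3.58 + 2×4.81 = 13.2 m. Hydraulic radius R = A/P = 17.22/13.2 = 1.305 m. Q_B = (1/0.038)·17.22·1.305^(2/3)·√0.00022 = 8.025 m³/s.
Q_A = 2.848 m³/s vs Q_B = 8.025 m³/s, so channel B carries more.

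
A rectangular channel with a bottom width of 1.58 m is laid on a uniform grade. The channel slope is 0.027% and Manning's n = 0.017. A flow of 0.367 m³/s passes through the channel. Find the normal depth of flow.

Manning's equation rearranged: A R^(2/3) = nQ / (1·√S) = 0.017 × 0.367 / (√0.00027) = 0.3797.
At y = 0.611 m: A R^(2/3) = 0.4744 — too large.
At y = 0.445 m: A R^(2/3) = 0.3042 — too small.
At y = 0.52 m: A R^(2/3) = 0.3792 — ≈ 0.3797.

y_n = 0.52 m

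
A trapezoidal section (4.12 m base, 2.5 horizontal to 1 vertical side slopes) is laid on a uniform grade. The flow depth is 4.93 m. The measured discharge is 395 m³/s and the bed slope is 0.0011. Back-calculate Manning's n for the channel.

n = 0.013

With bottom width b = 4.12 m and side slope z = 2.5: A = (b + zy)y = (4.12 + 2.5×4.93)×4.93 = 81.07 m²; P = b + 2y√(1+z²) = 4.12 + 2×4.93×2.693 = 30.67 m.
Hydraulic radius R = A/P = 81.07/30.67 = 2.644 m.
Rearranging Manning's equation: n = (1/Q) A R^(2/3) S^(1/2) = (1/395) × 81.07 × 2.644^(2/3) × √0.0011 = 0.013.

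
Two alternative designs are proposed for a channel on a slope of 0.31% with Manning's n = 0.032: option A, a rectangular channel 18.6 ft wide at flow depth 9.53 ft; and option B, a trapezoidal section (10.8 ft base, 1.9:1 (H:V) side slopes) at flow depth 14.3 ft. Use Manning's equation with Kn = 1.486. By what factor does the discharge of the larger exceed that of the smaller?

Channel A: Flow area A = b·y = 18.6 × 9.53 = 177.3 ft². Wetted perimeter P = b + 2y = 18.6 + 2×9.53 = 37.66 ft. Hydraulic radius R = A/P = 177.3/37.66 = 4.707 ft. Q_A = (1.486/0.032)·177.3·4.707^(2/3)·√0.0031 = 1287 ft³/s.
Channel B: With bottom width b = 10.8 ft and side slope z = 1.9: A = (b + zy)y = (10.8 + 1.9×14.3)×14.3 = 543 ft²; P = b + 2y√(1+z²) = 10.8 + 2×14.3×2.147 = 72.21 ft. Hydraulic radius R = A/P = 543/72.21 = 7.52 ft. Q_B = (1.486/0.032)·543·7.52^(2/3)·√0.0031 = 5388 ft³/s.
The larger discharge is 5388 ft³/s and the smaller is 1287 ft³/s; the ratio is 4.19.

4.19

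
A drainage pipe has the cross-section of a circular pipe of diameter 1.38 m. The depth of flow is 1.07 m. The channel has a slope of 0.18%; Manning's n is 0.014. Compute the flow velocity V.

For a circular section of diameter D = 1.38 m at depth y = 1.07 m, the central angle is θ = 2 arccos(1 − 2y/D) = 4.308 rad. Then A = (D²/8)(θ − sin θ) = 1.244 m² and P = Dθ/2 = 2.973 m.
Hydraulic radius R = A/P = 1.244/2.973 = 0.4186 m.
From Manning's equation, V = (1/n) R^(2/3) S^(1/2) = (1/0.014) × 0.4186^(2/3) × 0.0018^(1/2) = 1.7 m/s.

V = 1.7 m/s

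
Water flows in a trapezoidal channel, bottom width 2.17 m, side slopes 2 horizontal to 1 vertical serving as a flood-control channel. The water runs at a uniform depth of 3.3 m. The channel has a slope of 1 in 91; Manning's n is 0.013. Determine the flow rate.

Q = 334 m³/s

With bottom width b = 2.17 m and side slope z = 2: A = (b + zy)y = (2.17 + 2×3.3)×3.3 = 28.94 m²; P = b + 2y√(1+z²) = 2.17 + 2×3.3×2.236 = 16.93 m.
Hydraulic radius R = A/P = 28.94/16.93 = 1.71 m.
Manning's equation: Q = (1/n) A R^(2/3) S^(1/2) = (1/0.013) × 28.94 × 1.71^(2/3) × 0.01099^(1/2) = 334 m³/s.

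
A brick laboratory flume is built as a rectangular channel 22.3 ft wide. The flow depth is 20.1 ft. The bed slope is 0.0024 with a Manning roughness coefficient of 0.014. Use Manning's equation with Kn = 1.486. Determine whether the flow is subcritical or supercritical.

Flow area A = b·y = 22.3 × 20.1 = 448.2 ft². Wetted perimeter P = b + 2y = 22.3 + 2×20.1 = 62.5 ft.
Hydraulic radius R = A/P = 448.2/62.5 = 7.172 ft.
V = (1.486/n) R^(2/3) √S = (1.486/0.014) × 7.172^(2/3) × √0.0024 = 19.34 ft/s. Hydraulic depth D_h = A/T = 448.2/22.3 = 20.1 ft.
Froude number Fr = V/√(g·D_h) = 19.34/√(32.2×20.1) = 0.76, which is less than 1, so the flow is subcritical.

subcritical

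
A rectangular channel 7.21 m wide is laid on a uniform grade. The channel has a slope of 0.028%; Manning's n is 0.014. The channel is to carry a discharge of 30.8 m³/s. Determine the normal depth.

y_n = 2.68 m

Manning's equation rearranged: A R^(2/3) = nQ / (1·√S) = 0.014 × 30.8 / (√0.00028) = 25.77.
Try y = 3.21 m: A R^(2/3) = 32.94 — over.
Try y = 1.83 m: A R^(2/3) = 15.01 — short.
Try y = 2.68 m: A R^(2/3) = 25.74 — close enough.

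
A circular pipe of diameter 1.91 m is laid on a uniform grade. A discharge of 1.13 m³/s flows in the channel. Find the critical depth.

At critical depth, Q² T / (g A³) = 1, i.e. A³/T = Q²/g = 1.13²/9.81 = 0.1302.
Trying y = 0.405 m: A³/T = 0.05586 — short.
Trying y = 0.574 m: A³/T = 0.2173 — over.
Trying y = 0.503 m: A³/T = 0.1301 — matches.

y_c = 0.503 m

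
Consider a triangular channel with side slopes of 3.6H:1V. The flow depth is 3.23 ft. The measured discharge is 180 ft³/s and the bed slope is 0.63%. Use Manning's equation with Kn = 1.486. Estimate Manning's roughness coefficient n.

n = 0.033

For a triangular section with side slope z = 3.6: A = zy² = 3.6×3.23² = 37.56 ft²; P = 2y√(1+z²) = 2×3.23×3.736 = 24.14 ft.
Hydraulic radius R = A/P = 37.56/24.14 = 1.556 ft.
Rearranging Manning's equation: n = (1.486/Q) A R^(2/3) S^(1/2) = (1.486/180) × 37.56 × 1.556^(2/3) × √0.0063 = 0.033.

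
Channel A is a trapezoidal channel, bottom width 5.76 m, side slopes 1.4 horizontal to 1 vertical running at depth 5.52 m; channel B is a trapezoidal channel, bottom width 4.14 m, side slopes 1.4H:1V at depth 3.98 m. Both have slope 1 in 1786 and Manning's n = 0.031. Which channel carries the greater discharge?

Channel A: With bottom width b = 5.76 m and side slope z = 1.4: A = (b + zy)y = (5.76 + 1.4×5.52)×5.52 = 74.45 m²; P = b + 2y√(1+z²) = 5.76 + 2×5.52×1.72 = 24.75 m. Hydraulic radius R = A/P = 74.45/24.75 = 3.008 m. Q_A = (1/0.031)·74.45·3.008^(2/3)·√0.0005599 = 118.4 m³/s.
Channel B: With bottom width b = 4.14 m and side slope z = 1.4: A = (b + zy)y = (4.14 + 1.4×3.98)×3.98 = 38.65 m²; P = b + 2y√(1+z²) = 4.14 + 2×3.98×1.72 = 17.83 m. Hydraulic radius R = A/P = 38.65/17.83 = 2.167 m. Q_B = (1/0.031)·38.65·2.167^(2/3)·√0.0005599 = 49.41 m³/s.
Q_A = 118.4 m³/s vs Q_B = 49.41 m³/s, so channel A carries more.

channel A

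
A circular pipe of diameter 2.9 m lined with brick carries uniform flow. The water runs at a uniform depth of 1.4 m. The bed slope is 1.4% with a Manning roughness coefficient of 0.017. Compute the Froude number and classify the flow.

For a circular section of diameter D = 2.9 m at depth y = 1.4 m, the central angle is θ = 2 arccos(1 − 2y/D) = 3.073 rad. Then A = (D²/8)(θ − sin θ) = 3.158 m² and P = Dθ/2 = 4.455 m.
Hydraulic radius R = A/P = 3.158/4.455 = 0.7087 m.
V = (1/n) R^(2/3) √S = (1/0.017) × 0.7087^(2/3) × √0.014 = 5.533 m/s. Hydraulic depth D_h = A/T = 3.158/2.898 = 1.089 m.
Froude number Fr = V/√(g·D_h) = 5.533/√(9.81×1.089) = 1.69, which is greater than 1, so the flow is supercritical.

supercritical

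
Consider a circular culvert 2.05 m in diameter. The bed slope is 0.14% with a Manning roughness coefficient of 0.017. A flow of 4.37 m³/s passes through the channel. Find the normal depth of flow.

Manning's equation rearranged: A R^(2/3) = nQ / (1·√S) = 0.017 × 4.37 / (√0.0014) = 1.985.
Trying y = 1.3 m: A R^(2/3) = 1.543 — short.
Trying y = 1.58 m: A R^(2/3) = 1.988 — close enough.

y_n = 1.58 m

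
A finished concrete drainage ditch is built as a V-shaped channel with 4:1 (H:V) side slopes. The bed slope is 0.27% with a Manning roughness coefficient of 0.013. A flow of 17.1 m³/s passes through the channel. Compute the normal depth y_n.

Manning's equation rearranged: A R^(2/3) = nQ / (1·√S) = 0.013 × 17.1 / (√0.0027) = 4.278.
Trying y = 1.07 m: A R^(2/3) = 2.958 — short.
Trying y = 1.23 m: A R^(2/3) = 4.289 — ≈ 4.278.

y_n = 1.23 m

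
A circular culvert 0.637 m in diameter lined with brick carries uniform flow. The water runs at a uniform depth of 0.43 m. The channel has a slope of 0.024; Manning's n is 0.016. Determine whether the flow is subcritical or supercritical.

supercritical

For a circular section of diameter D = 0.637 m at depth y = 0.43 m, the central angle is θ = 2 arccos(1 − 2y/D) = 3.857 rad. Then A = (D²/8)(θ − sin θ) = 0.2289 m² and P = Dθ/2 = 1.228 m.
Hydraulic radius R = A/P = 0.2289/1.228 = 0.1863 m.
V = (1/n) R^(2/3) √S = (1/0.016) × 0.1863^(2/3) × √0.024 = 3.159 m/s. Hydraulic depth D_h = A/T = 0.2289/0.5967 = 0.3836 m.
Froude number Fr = V/√(g·D_h) = 3.159/√(9.81×0.3836) = 1.63, which is greater than 1, so the flow is supercritical.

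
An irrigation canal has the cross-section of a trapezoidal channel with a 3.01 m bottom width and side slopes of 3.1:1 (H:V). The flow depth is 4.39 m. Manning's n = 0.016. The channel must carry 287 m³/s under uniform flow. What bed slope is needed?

S = 0.0013

With bottom width b = 3.01 m and side slope z = 3.1: A = (b + zy)y = (3.01 + 3.1×4.39)×4.39 = 72.96 m²; P = b + 2y√(1+z²) = 3.01 + 2×4.39×3.257 = 31.61 m.
Hydraulic radius R = A/P = 72.96/31.61 = 2.308 m.
From Manning's equation, S = [nQ / (1 A R^(2/3))]² = [0.016 × 287 / (1 × 72.96 × 2.308^(2/3))]² = 0.0013.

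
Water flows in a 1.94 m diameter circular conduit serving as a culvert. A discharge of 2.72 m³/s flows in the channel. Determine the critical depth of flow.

At critical depth, Q² T / (g A³) = 1, i.e. A³/T = Q²/g = 2.72²/9.81 = 0.7542.
Trying y = 0.546 m: A³/T = 0.1821 — low.
Trying y = 0.862 m: A³/T = 1.06 — high.
Trying y = 0.789 m: A³/T = 0.7548 — close enough.

y_c = 0.789 m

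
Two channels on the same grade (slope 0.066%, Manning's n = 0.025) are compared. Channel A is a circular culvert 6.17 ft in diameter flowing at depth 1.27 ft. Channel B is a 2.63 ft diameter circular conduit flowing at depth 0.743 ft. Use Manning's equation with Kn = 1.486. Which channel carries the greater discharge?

channel A

Channel A: For a circular section of diameter D = 6.17 ft at depth y = 1.27 ft, the central angle is θ = 2 arccos(1 − 2y/D) = 1.884 rad. Then A = (D²/8)(θ − sin θ) = 4.436 ft² and P = Dθ/2 = 5.811 ft. Hydraulic radius R = A/P = 4.436/5.811 = 0.7633 ft. Q_A = (1.486/0.025)·4.436·0.7633^(2/3)·√0.00066 = 5.657 ft³/s.
Channel B: For a circular section of diameter D = 2.63 ft at depth y = 0.743 ft, the central angle is θ = 2 arccos(1 − 2y/D) = 2.242 rad. Then A = (D²/8)(θ − sin θ) = 1.261 ft² and P = Dθ/2 = 2.948 ft. Hydraulic radius R = A/P = 1.261/2.948 = 0.4277 ft. Q_B = (1.486/0.025)·1.261·0.4277^(2/3)·√0.00066 = 1.093 ft³/s.
Q_A = 5.657 ft³/s vs Q_B = 1.093 ft³/s, so channel A carries more.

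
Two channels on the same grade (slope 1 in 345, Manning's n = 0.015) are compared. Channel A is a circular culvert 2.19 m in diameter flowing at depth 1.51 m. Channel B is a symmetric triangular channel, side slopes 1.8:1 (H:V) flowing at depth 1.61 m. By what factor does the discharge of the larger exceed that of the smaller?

1.78

Channel A: For a circular section of diameter D = 2.19 m at depth y = 1.51 m, the central angle is θ = 2 arccos(1 − 2y/D) = 3.919 rad. Then A = (D²/8)(θ − sin θ) = 2.77 m² and P = Dθ/2 = 4.291 m. Hydraulic radius R = A/P = 2.77/4.291 = 0.6455 m. Q_A = (1/0.015)·2.77·0.6455^(2/3)·√0.002899 = 7.426 m³/s.
Channel B: For a triangular section with side slope z = 1.8: A = zy² = 1.8×1.61² = 4.666 m²; P = 2y√(1+z²) = 2×1.61×2.059 = 6.63 m. Hydraulic radius R = A/P = 4.666/6.63 = 0.7037 m. Q_B = (1/0.015)·4.666·0.7037^(2/3)·√0.002899 = 13.25 m³/s.
The larger discharge is 13.25 m³/s and the smaller is 7.426 m³/s; the ratio is 1.78.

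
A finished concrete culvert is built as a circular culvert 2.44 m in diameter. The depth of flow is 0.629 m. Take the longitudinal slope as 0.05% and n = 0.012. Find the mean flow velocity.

V = 0.956 m/s

For a circular section of diameter D = 2.44 m at depth y = 0.629 m, the central angle is θ = 2 arccos(1 − 2y/D) = 2.13 rad. Then A = (D²/8)(θ − sin θ) = 0.9545 m² and P = Dθ/2 = 2.599 m.
Hydraulic radius R = A/P = 0.9545/2.599 = 0.3673 m.
From Manning's equation, V = (1/n) R^(2/3) S^(1/2) = (1/0.012) × 0.3673^(2/3) × 0.0005^(1/2) = 0.956 m/s.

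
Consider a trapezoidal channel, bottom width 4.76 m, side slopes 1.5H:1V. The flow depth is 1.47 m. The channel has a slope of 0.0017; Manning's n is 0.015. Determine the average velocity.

V = 2.78 m/s

With bottom width b = 4.76 m and side slope z = 1.5: A = (b + zy)y = (4.76 + 1.5×1.47)×1.47 = 10.24 m²; P = b + 2y√(1+z²) = 4.76 + 2×1.47×1.803 = 10.06 m.
Hydraulic radius R = A/P = 10.24/10.06 = 1.018 m.
From Manning's equation, V = (1/n) R^(2/3) S^(1/2) = (1/0.015) × 1.018^(2/3) × 0.0017^(1/2) = 2.78 m/s.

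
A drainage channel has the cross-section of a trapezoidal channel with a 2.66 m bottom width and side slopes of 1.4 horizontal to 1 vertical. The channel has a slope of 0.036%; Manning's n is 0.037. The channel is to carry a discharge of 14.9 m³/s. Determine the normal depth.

y_n = 3.05 m

Manning's equation rearranged: A R^(2/3) = nQ / (1·√S) = 0.037 × 14.9 / (√0.00036) = 29.06.
Trying y = 3.53 m: A R^(2/3) = 39.89 — over.
Trying y = 3.05 m: A R^(2/3) = 29 — ≈ 29.06.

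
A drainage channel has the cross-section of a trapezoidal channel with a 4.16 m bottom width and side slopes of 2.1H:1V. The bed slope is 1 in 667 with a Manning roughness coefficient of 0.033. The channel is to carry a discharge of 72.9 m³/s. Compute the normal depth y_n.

y_n = 3.47 m

Manning's equation rearranged: A R^(2/3) = nQ / (1·√S) = 0.033 × 72.9 / (√0.001499) = 62.13.
Trying y = 3.09 m: A R^(2/3) = 48.25 — too small.
Trying y = 3.89 m: A R^(2/3) = 80.01 — too large.
Trying y = 3.47 m: A R^(2/3) = 62.14 — matches.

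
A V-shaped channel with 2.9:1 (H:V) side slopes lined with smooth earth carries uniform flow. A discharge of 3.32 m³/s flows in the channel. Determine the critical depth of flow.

y_c = 0.768 m

At critical depth, Q² T / (g A³) = 1, i.e. A³/T = Q²/g = 3.32²/9.81 = 1.124.
At y = 0.569 m: A³/T = 0.2508 — short.
At y = 0.768 m: A³/T = 1.123 — ≈ 1.124.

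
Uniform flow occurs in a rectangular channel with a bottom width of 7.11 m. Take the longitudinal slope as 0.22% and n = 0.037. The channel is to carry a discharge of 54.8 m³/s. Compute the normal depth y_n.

Manning's equation rearranged: A R^(2/3) = nQ / (1·√S) = 0.037 × 54.8 / (√0.0022) = 43.23.
Trying y = 3.04 m: A R^(2/3) = 30.04 — too small.
Trying y = 4.95 m: A R^(2/3) = 57.15 — too large.
Trying y = 3.99 m: A R^(2/3) = 43.21 — close enough.

y_n = 3.99 m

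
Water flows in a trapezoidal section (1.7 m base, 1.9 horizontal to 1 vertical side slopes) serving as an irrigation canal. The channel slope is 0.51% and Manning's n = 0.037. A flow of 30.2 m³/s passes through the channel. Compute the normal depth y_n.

Manning's equation rearranged: A R^(2/3) = nQ / (1·√S) = 0.037 × 30.2 / (√0.0051) = 15.65.
Try y = 2.55 m: A R^(2/3) = 20.08 — too large.
Try y = 1.76 m: A R^(2/3) = 8.633 — too small.
Try y = 2.29 m: A R^(2/3) = 15.66 — matches.

y_n = 2.29 m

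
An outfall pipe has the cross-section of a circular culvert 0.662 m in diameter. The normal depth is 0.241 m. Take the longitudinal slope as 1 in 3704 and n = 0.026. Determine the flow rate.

Q = 0.0186 m³/s

For a circular section of diameter D = 0.662 m at depth y = 0.241 m, the central angle is θ = 2 arccos(1 − 2y/D) = 2.591 rad. Then A = (D²/8)(θ − sin θ) = 0.1133 m² and P = Dθ/2 = 0.8576 m.
Hydraulic radius R = A/P = 0.1133/0.8576 = 0.1321 m.
Manning's equation: Q = (1/n) A R^(2/3) S^(1/2) = (1/0.026) × 0.1133 × 0.1321^(2/3) × 0.00027^(1/2) = 0.0186 m³/s.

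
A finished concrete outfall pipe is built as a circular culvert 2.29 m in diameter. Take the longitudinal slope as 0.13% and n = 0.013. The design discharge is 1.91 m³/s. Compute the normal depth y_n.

y_n = 0.768 m

Manning's equation rearranged: A R^(2/3) = nQ / (1·√S) = 0.013 × 1.91 / (√0.0013) = 0.6887.
Trying y = 0.897 m: A R^(2/3) = 0.9209 — high.
Trying y = 0.768 m: A R^(2/3) = 0.6887 — matches.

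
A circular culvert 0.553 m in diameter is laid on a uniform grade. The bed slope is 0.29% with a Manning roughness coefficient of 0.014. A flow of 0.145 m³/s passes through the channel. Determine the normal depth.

Manning's equation rearranged: A R^(2/3) = nQ / (1·√S) = 0.014 × 0.145 / (√0.0029) = 0.0377.
Try y = 0.359 m: A R^(2/3) = 0.04849 — over.
Try y = 0.264 m: A R^(2/3) = 0.02966 — short.
Try y = 0.305 m: A R^(2/3) = 0.03778 — ≈ 0.0377.

y_n = 0.305 m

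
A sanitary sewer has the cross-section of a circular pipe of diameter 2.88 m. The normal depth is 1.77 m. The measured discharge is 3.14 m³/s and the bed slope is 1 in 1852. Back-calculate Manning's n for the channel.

For a circular section of diameter D = 2.88 m at depth y = 1.77 m, the central angle is θ = 2 arccos(1 − 2y/D) = 3.604 rad. Then A = (D²/8)(θ − sin θ) = 4.199 m² and P = Dθ/2 = 5.19 m.
Hydraulic radius R = A/P = 4.199/5.19 = 0.8091 m.
Rearranging Manning's equation: n = (1/Q) A R^(2/3) S^(1/2) = (1/3.14) × 4.199 × 0.8091^(2/3) × √0.00054 = 0.027.

n = 0.027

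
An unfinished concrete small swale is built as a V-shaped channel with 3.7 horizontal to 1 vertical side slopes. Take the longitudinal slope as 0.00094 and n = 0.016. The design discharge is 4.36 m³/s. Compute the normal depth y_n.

Manning's equation rearranged: A R^(2/3) = nQ / (1·√S) = 0.016 × 4.36 / (√0.00094) = 2.275.
At y = 1.12 m: A R^(2/3) = 3.08 — too large.
At y = 0.706 m: A R^(2/3) = 0.8997 — too small.
At y = 1 m: A R^(2/3) = 2.277 — matches.

y_n = 1 m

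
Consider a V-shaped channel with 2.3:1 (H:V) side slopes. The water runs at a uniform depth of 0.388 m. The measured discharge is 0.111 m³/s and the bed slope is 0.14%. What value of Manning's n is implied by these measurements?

For a triangular section with side slope z = 2.3: A = zy² = 2.3×0.388² = 0.3463 m²; P = 2y√(1+z²) = 2×0.388×2.508 = 1.946 m.
Hydraulic radius R = A/P = 0.3463/1.946 = 0.1779 m.
Rearranging Manning's equation: n = (1/Q) A R^(2/3) S^(1/2) = (1/0.111) × 0.3463 × 0.1779^(2/3) × √0.0014 = 0.0369.

n = 0.0369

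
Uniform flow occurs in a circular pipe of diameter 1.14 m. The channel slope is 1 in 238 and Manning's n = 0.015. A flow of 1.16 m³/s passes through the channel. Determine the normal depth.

y_n = 0.641 m

Manning's equation rearranged: A R^(2/3) = nQ / (1·√S) = 0.015 × 1.16 / (√0.004202) = 0.2684.
At y = 0.489 m: A R^(2/3) = 0.1691 — too small.
At y = 0.784 m: A R^(2/3) = 0.3615 — too large.
At y = 0.641 m: A R^(2/3) = 0.2683 — ≈ 0.2684.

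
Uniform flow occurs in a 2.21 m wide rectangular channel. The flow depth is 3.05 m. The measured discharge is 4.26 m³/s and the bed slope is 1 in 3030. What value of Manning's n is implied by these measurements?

Flow area A = b·y = 2.21 × 3.05 = 6.74 m². Wetted perimeter P = b + 2y = 2.21 + 2×3.05 = 8.31 m.
Hydraulic radius R = A/P = 6.74/8.31 = 0.8111 m.
Rearranging Manning's equation: n = (1/Q) A R^(2/3) S^(1/2) = (1/4.26) × 6.74 × 0.8111^(2/3) × √0.00033 = 0.025.

n = 0.025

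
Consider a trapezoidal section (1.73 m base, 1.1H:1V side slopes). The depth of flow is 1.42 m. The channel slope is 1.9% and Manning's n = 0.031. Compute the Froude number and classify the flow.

With bottom width b = 1.73 m and side slope z = 1.1: A = (b + zy)y = (1.73 + 1.1×1.42)×1.42 = 4.675 m²; P = b + 2y√(1+z²) = 1.73 + 2×1.42×1.487 = 5.952 m.
Hydraulic radius R = A/P = 4.675/5.952 = 0.7854 m.
V = (1/n) R^(2/3) √S = (1/0.031) × 0.7854^(2/3) × √0.019 = 3.785 m/s. Hydraulic depth D_h = A/T = 4.675/4.854 = 0.963 m.
Froude number Fr = V/√(g·D_h) = 3.785/√(9.81×0.963) = 1.23, which is greater than 1, so the flow is supercritical.

supercritical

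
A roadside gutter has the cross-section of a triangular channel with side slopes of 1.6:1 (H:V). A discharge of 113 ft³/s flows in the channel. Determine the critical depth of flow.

At critical depth, Q² T / (g A³) = 1, i.e. A³/T = Q²/g = 113²/32.2 = 396.6.
Try y = 2.69 ft: A³/T = 180.3 — too small.
Try y = 3.91 ft: A³/T = 1170 — too large.
Try y = 3.15 ft: A³/T = 397 — ≈ 396.6.

y_c = 3.15 ft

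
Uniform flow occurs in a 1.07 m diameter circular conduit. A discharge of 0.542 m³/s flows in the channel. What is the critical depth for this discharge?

y_c = 0.408 m

At critical depth, Q² T / (g A³) = 1, i.e. A³/T = Q²/g = 0.542²/9.81 = 0.02995.
Try y = 0.48 m: A³/T = 0.0561 — high.
Try y = 0.328 m: A³/T = 0.01295 — low.
Try y = 0.408 m: A³/T = 0.03007 — matches.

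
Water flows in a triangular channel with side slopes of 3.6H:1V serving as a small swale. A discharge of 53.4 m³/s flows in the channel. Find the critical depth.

At critical depth, Q² T / (g A³) = 1, i.e. A³/T = Q²/g = 53.4²/9.81 = 290.7.
At y = 1.9 m: A³/T = 160.5 — short.
At y = 2.68 m: A³/T = 895.9 — over.
At y = 2.14 m: A³/T = 290.8 — ≈ 290.7.

y_c = 2.14 m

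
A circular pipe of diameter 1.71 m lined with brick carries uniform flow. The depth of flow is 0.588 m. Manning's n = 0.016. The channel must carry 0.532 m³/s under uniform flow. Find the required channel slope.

For a circular section of diameter D = 1.71 m at depth y = 0.588 m, the central angle is θ = 2 arccos(1 − 2y/D) = 2.506 rad. Then A = (D²/8)(θ − sin θ) = 0.6993 m² and P = Dθ/2 = 2.143 m.
Hydraulic radius R = A/P = 0.6993/2.143 = 0.3263 m.
From Manning's equation, S = [nQ / (1 A R^(2/3))]² = [0.016 × 0.532 / (1 × 0.6993 × 0.3263^(2/3))]² = 0.00066.

S = 0.00066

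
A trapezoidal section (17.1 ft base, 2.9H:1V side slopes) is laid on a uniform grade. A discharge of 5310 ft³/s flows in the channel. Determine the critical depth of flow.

At critical depth, Q² T / (g A³) = 1, i.e. A³/T = Q²/g = 5310²/32.2 = 875700.
At y = 10.7 ft: A³/T = 1725000 — high.
At y = 8.07 ft: A³/T = 546400 — low.
At y = 9.07 ft: A³/T = 875200 — matches.

y_c = 9.07 ft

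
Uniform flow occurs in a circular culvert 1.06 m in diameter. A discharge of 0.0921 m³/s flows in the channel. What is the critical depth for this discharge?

At critical depth, Q² T / (g A³) = 1, i.e. A³/T = Q²/g = 0.0921²/9.81 = 0.0008647.
At y = 0.178 m: A³/T = 0.001178 — too large.
At y = 0.144 m: A³/T = 0.0005112 — too small.
At y = 0.165 m: A³/T = 0.0008741 — matches.

y_c = 0.165 m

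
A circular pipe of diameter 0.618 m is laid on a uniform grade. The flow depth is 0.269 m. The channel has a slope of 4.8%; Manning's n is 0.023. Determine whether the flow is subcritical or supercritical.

supercritical

For a circular section of diameter D = 0.618 m at depth y = 0.269 m, the central angle is θ = 2 arccos(1 − 2y/D) = 2.882 rad. Then A = (D²/8)(θ − sin θ) = 0.1253 m² and P = Dθ/2 = 0.8905 m.
Hydraulic radius R = A/P = 0.1253/0.8905 = 0.1407 m.
V = (1/n) R^(2/3) √S = (1/0.023) × 0.1407^(2/3) × √0.048 = 2.577 m/s. Hydraulic depth D_h = A/T = 0.1253/0.6128 = 0.2045 m.
Froude number Fr = V/√(g·D_h) = 2.577/√(9.81×0.2045) = 1.82, which is greater than 1, so the flow is supercritical.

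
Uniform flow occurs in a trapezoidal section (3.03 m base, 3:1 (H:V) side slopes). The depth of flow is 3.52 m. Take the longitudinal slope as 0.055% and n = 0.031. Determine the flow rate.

With bottom width b = 3.03 m and side slope z = 3: A = (b + zy)y = (3.03 + 3×3.52)×3.52 = 47.84 m²; P = b + 2y√(1+z²) = 3.03 + 2×3.52×3.162 = 25.29 m.
Hydraulic radius R = A/P = 47.84/25.29 = 1.891 m.
Manning's equation: Q = (1/n) A R^(2/3) S^(1/2) = (1/0.031) × 47.84 × 1.891^(2/3) × 0.00055^(1/2) = 55.3 m³/s.

Q = 55.3 m³/s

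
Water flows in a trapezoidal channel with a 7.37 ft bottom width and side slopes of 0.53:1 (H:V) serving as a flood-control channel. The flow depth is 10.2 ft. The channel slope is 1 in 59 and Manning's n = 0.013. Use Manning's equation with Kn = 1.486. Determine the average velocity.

With bottom width b = 7.37 ft and side slope z = 0.53: A = (b + zy)y = (7.37 + 0.53×10.2)×10.2 = 130.3 ft²; P = b + 2y√(1+z²) = 7.37 + 2×10.2×1.132 = 30.46 ft.
Hydraulic radius R = A/P = 130.3/30.46 = 4.279 ft.
From Manning's equation, V = (1.486/n) R^(2/3) S^(1/2) = (1.486/0.013) × 4.279^(2/3) × 0.01695^(1/2) = 39.2 ft/s.

V = 39.2 ft/s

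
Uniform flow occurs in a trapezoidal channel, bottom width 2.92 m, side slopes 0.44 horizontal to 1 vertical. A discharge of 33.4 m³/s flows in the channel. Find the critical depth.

y_c = 2.12 m

At critical depth, Q² T / (g A³) = 1, i.e. A³/T = Q²/g = 33.4²/9.81 = 113.7.
At y = 1.71 m: A³/T = 55.97 — low.
At y = 2.12 m: A³/T = 113.9 — matches.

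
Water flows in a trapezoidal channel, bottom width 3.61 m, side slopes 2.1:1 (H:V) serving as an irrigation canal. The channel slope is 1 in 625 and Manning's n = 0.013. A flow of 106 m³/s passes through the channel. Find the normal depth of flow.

y_n = 2.73 m

Manning's equation rearranged: A R^(2/3) = nQ / (1·√S) = 0.013 × 106 / (√0.0016) = 34.45.
Try y = 2.96 m: A R^(2/3) = 41 — high.
Try y = 2.73 m: A R^(2/3) = 34.37 — matches.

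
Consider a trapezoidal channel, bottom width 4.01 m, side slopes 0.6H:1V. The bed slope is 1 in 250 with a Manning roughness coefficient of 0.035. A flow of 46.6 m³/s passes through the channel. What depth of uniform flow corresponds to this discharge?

y_n = 3.15 m

Manning's equation rearranged: A R^(2/3) = nQ / (1·√S) = 0.035 × 46.6 / (√0.004) = 25.79.
Trying y = 3.58 m: A R^(2/3) = 32.42 — too large.
Trying y = 2.78 m: A R^(2/3) = 20.72 — too small.
Trying y = 3.15 m: A R^(2/3) = 25.81 — matches.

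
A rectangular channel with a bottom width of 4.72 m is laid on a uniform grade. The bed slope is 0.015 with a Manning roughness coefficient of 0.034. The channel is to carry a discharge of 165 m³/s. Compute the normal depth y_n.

y_n = 6.7 m

Manning's equation rearranged: A R^(2/3) = nQ / (1·√S) = 0.034 × 165 / (√0.015) = 45.81.
At y = 5.35 m: A R^(2/3) = 35.08 — too small.
At y = 7.67 m: A R^(2/3) = 53.66 — too large.
At y = 6.7 m: A R^(2/3) = 45.84 — matches.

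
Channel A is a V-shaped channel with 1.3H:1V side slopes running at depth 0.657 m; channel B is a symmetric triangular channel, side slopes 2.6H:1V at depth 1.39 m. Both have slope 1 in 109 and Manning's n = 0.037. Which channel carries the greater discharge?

channel B

Channel A: For a triangular section with side slope z = 1.3: A = zy² = 1.3×0.657² = 0.5611 m²; P = 2y√(1+z²) = 2×0.657×1.64 = 2.155 m. Hydraulic radius R = A/P = 0.5611/2.155 = 0.2604 m. Q_A = (1/0.037)·0.5611·0.2604^(2/3)·√0.009174 = 0.5923 m³/s.
Channel B: For a triangular section with side slope z = 2.6: A = zy² = 2.6×1.39² = 5.023 m²; P = 2y√(1+z²) = 2×1.39×2.786 = 7.744 m. Hydraulic radius R = A/P = 5.023/7.744 = 0.6487 m. Q_B = (1/0.037)·5.023·0.6487^(2/3)·√0.009174 = 9.745 m³/s.
Q_A = 0.5923 m³/s vs Q_B = 9.745 m³/s, so channel B carries more.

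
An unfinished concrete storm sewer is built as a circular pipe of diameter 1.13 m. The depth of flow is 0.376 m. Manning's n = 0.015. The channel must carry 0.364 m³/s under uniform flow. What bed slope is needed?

For a circular section of diameter D = 1.13 m at depth y = 0.376 m, the central angle is θ = 2 arccos(1 − 2y/D) = 2.459 rad. Then A = (D²/8)(θ − sin θ) = 0.2919 m² and P = Dθ/2 = 1.39 m.
Hydraulic radius R = A/P = 0.2919/1.39 = 0.2101 m.
From Manning's equation, S = [nQ / (1 A R^(2/3))]² = [0.015 × 0.364 / (1 × 0.2919 × 0.2101^(2/3))]² = 0.0028.

S = 0.0028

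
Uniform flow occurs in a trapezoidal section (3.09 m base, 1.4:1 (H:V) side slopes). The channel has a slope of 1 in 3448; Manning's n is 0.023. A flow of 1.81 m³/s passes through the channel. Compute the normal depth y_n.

y_n = 0.821 m

Manning's equation rearranged: A R^(2/3) = nQ / (1·√S) = 0.023 × 1.81 / (√0.00029) = 2.444.
Trying y = 0.984 m: A R^(2/3) = 3.396 — high.
Trying y = 0.821 m: A R^(2/3) = 2.444 — matches.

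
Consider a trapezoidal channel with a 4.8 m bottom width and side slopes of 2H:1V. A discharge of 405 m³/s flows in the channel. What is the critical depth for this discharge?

y_c = 5.03 m

At critical depth, Q² T / (g A³) = 1, i.e. A³/T = Q²/g = 405²/9.81 = 16720.
Trying y = 5.61 m: A³/T = 26650 — too large.
Trying y = 3.54 m: A³/T = 3923 — too small.
Trying y = 5.03 m: A³/T = 16760 — close enough.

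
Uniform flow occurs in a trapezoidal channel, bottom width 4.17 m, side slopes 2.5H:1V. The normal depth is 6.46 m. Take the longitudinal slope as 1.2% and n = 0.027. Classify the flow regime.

With bottom width b = 4.17 m and side slope z = 2.5: A = (b + zy)y = (4.17 + 2.5×6.46)×6.46 = 131.3 m²; P = b + 2y√(1+z²) = 4.17 + 2×6.46×2.693 = 38.96 m.
Hydraulic radius R = A/P = 131.3/38.96 = 3.369 m.
V = (1/n) R^(2/3) √S = (1/0.027) × 3.369^(2/3) × √0.012 = 9.119 m/s. Hydraulic depth D_h = A/T = 131.3/36.47 = 3.599 m.
Froude number Fr = V/√(g·D_h) = 9.119/√(9.81×3.599) = 1.53, which is greater than 1, so the flow is supercritical.

supercritical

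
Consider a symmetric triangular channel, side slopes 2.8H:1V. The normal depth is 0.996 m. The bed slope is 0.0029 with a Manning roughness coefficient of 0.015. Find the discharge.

Q = 6.02 m³/s

For a triangular section with side slope z = 2.8: A = zy² = 2.8×0.996² = 2.778 m²; P = 2y√(1+z²) = 2×0.996×2.973 = 5.923 m.
Hydraulic radius R = A/P = 2.778/5.923 = 0.469 m.
Manning's equation: Q = (1/n) A R^(2/3) S^(1/2) = (1/0.015) × 2.778 × 0.469^(2/3) × 0.0029^(1/2) = 6.02 m³/s.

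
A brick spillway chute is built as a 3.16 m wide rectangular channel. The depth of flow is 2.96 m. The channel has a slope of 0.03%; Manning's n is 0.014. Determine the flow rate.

Q = 11.8 m³/s

Flow area A = b·y = 3.16 × 2.96 = 9.354 m². Wetted perimeter P = b + 2y = 3.16 + 2×2.96 = 9.08 m.
Hydraulic radius R = A/P = 9.354/9.08 = 1.03 m.
Manning's equation: Q = (1/n) A R^(2/3) S^(1/2) = (1/0.014) × 9.354 × 1.03^(2/3) × 0.0003^(1/2) = 11.8 m³/s.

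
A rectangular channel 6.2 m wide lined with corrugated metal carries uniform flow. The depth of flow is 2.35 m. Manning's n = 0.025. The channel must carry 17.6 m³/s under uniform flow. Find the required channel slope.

Flow area A = b·y = 6.2 × 2.35 = 14.57 m². Wetted perimeter P = b + 2y = 6.2 + 2×2.35 = 10.9 m.
Hydraulic radius R = A/P = 14.57/10.9 = 1.337 m.
From Manning's equation, S = [nQ / (1 A R^(2/3))]² = [0.025 × 17.6 / (1 × 14.57 × 1.337^(2/3))]² = 0.000619.

S = 0.000619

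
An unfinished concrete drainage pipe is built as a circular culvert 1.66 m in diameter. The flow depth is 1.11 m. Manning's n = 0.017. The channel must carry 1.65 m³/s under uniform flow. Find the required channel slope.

S = 0.000876

For a circular section of diameter D = 1.66 m at depth y = 1.11 m, the central angle is θ = 2 arccos(1 − 2y/D) = 3.83 rad. Then A = (D²/8)(θ − sin θ) = 1.538 m² and P = Dθ/2 = 3.179 m.
Hydraulic radius R = A/P = 1.538/3.179 = 0.4838 m.
From Manning's equation, S = [nQ / (1 A R^(2/3))]² = [0.017 × 1.65 / (1 × 1.538 × 0.4838^(2/3))]² = 0.000876.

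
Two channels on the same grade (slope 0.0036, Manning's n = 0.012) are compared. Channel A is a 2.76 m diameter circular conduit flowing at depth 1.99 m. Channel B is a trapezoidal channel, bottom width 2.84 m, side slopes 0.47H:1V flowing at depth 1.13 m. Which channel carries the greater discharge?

Channel A: For a circular section of diameter D = 2.76 m at depth y = 1.99 m, the central angle is θ = 2 arccos(1 − 2y/D) = 4.057 rad. Then A = (D²/8)(θ − sin θ) = 4.618 m² and P = Dθ/2 = 5.599 m. Hydraulic radius R = A/P = 4.618/5.599 = 0.8249 m. Q_A = (1/0.012)·4.618·0.8249^(2/3)·√0.0036 = 20.31 m³/s.
Channel B: With bottom width b = 2.84 m and side slope z = 0.47: A = (b + zy)y = (2.84 + 0.47×1.13)×1.13 = 3.809 m²; P = b + 2y√(1+z²) = 2.84 + 2×1.13×1.105 = 5.337 m. Hydraulic radius R = A/P = 3.809/5.337 = 0.7137 m. Q_B = (1/0.012)·3.809·0.7137^(2/3)·√0.0036 = 15.21 m³/s.
Q_A = 20.31 m³/s vs Q_B = 15.21 m³/s, so channel A carries more.

channel A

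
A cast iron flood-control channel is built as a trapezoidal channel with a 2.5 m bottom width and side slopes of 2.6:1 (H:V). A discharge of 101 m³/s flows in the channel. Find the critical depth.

At critical depth, Q² T / (g A³) = 1, i.e. A³/T = Q²/g = 101²/9.81 = 1040.
At y = 1.85 m: A³/T = 204.1 — short.
At y = 2.71 m: A³/T = 1043 — matches.

y_c = 2.71 m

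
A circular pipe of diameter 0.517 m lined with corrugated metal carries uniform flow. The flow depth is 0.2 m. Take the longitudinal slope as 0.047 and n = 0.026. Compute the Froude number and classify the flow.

supercritical

For a circular section of diameter D = 0.517 m at depth y = 0.2 m, the central angle is θ = 2 arccos(1 − 2y/D) = 2.685 rad. Then A = (D²/8)(θ − sin θ) = 0.07498 m² and P = Dθ/2 = 0.6941 m.
Hydraulic radius R = A/P = 0.07498/0.6941 = 0.108 m.
V = (1/n) R^(2/3) √S = (1/0.026) × 0.108^(2/3) × √0.047 = 1.891 m/s. Hydraulic depth D_h = A/T = 0.07498/0.5036 = 0.1489 m.
Froude number Fr = V/√(g·D_h) = 1.891/√(9.81×0.1489) = 1.56, which is greater than 1, so the flow is supercritical.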